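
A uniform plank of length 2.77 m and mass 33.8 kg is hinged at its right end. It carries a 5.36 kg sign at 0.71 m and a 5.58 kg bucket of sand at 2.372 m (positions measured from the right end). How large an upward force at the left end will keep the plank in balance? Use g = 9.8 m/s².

F ≈ 226 N

About the right end:
Beam weight: 33.8 × 9.8 = 331.2 N down at 1.385 m → arm 1.385 m, τ = 331.2 × 1.385 = 458.7 N·m counterclockwise.
Sign: 5.36 × 9.8 = 52.53 N down at 0.71 m → arm 0.71 m, τ = 52.53 × 0.71 = 37.3 N·m counterclockwise.
Bucket of sand: 5.58 × 9.8 = 54.68 N down at 2.372 m → arm 2.372 m, τ = 54.68 × 2.372 = 129.7 N·m counterclockwise.
Net moment of the loads = 625.7 N·m counterclockwise.
The upward force F acts at the left end, arm 2.77 m, giving F × 2.77 clockwise.
Balancing moments: F × 2.77 = 625.7, giving F = 625.7 / 2.77 = 226 N.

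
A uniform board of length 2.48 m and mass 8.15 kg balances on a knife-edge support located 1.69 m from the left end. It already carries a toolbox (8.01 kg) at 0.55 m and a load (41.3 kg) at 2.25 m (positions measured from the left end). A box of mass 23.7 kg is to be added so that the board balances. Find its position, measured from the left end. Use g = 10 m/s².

About the knife-edge support (at 1.69 m from the left end):
Beam weight: 8.15 × 10 = 81.5 N down at 1.24 m → arm 0.45 m, τ = 81.5 × 0.45 = 36.68 N·m counterclockwise.
Toolbox: 8.01 × 10 = 80.1 N down at 0.55 m → arm 1.14 m, τ = 80.1 × 1.14 = 91.31 N·m counterclockwise.
Load: 41.3 × 10 = 413 N down at 2.25 m → arm 0.56 m, τ = 413 × 0.56 = 231.3 N·m clockwise.
Net moment of existing loads = 103.3 N·m clockwise.
The box weighs 23.7 × 10 = 237 N and must supply an equal counterclockwise moment, so its lever arm about the knife-edge support is 103.3 / 237 = 0.436 m.
That puts it at 1.69 − 0.436 = 1.25 m from the left end.

x ≈ 1.25 m from the left end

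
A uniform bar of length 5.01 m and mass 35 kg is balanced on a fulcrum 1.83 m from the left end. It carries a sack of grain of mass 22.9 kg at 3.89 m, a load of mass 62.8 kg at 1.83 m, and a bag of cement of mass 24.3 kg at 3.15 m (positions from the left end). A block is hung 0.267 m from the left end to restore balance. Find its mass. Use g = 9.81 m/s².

Take moments about the fulcrum (at 1.83 m from the left end).
Beam weight: 35 × 9.81 = 343.4 N down at 2.505 m → arm 0.675 m, τ = 343.4 × 0.675 = 231.8 N·m clockwise.
Sack of grain: 22.9 × 9.81 = 224.6 N down at 3.89 m → arm 2.06 m, τ = 224.6 × 2.06 = 462.7 N·m clockwise.
Load: acts at the fulcrum, moment arm 0 → no torque.
Bag of cement: 24.3 × 9.81 = 238.4 N down at 3.15 m → arm 1.32 m, τ = 238.4 × 1.32 = 314.7 N·m clockwise.
Net moment of known loads = 1009 N·m clockwise.
An unknown mass m at 0.267 m has arm 1.563 m; its moment is m·g·1.563 counterclockwise.
Balancing moments: m × 9.81 × 1.563 = 1009, giving m = 1009 / (9.81 × 1.563) = 65.8 kg.

m ≈ 65.8 kg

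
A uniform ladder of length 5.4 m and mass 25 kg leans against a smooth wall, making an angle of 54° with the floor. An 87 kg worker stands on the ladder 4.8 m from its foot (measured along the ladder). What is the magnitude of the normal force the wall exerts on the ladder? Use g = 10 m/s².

N_wall ≈ 653 N

About the foot of the ladder:
Ladder weight 25×10 = 250 N acts at 2.7 m along the ladder; its horizontal arm is 2.7·cos54° = 1.587 m → τ = 396.8 N·m clockwise.
Worker: 87×10 = 870 N at 4.8 m → arm 2.821 m → τ = 2454 N·m clockwise.
Wall normal N acts horizontally at the top; its moment arm is the height L sinθ = 5.4·sin54° = 4.369 m, counterclockwise.
Setting net torque to zero: N × 4.369 = 2851 → N = 653 N.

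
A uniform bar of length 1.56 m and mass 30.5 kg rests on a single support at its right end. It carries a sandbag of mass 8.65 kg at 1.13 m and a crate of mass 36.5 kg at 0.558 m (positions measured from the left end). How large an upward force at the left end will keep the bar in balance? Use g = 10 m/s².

F ≈ 411 N

Taking torques about the right end:
Beam weight: 30.5 × 10 = 305 N down at 0.78 m → arm 0.78 m, τ = 305 × 0.78 = 237.9 N·m counterclockwise.
Sandbag: 8.65 × 10 = 86.5 N down at 1.13 m → arm 0.43 m, τ = 86.5 × 0.43 = 37.2 N·m counterclockwise.
Crate: 36.5 × 10 = 365 N down at 0.558 m → arm 1.002 m, τ = 365 × 1.002 = 365.7 N·m counterclockwise.
Net moment of the loads = 640.8 N·m counterclockwise.
The upward force F acts at the left end, arm 1.56 m, giving F × 1.56 clockwise.
Στ = 0 ⇒ F × 1.56 = 640.8 ⇒ F = 640.8 / 1.56 = 411 N.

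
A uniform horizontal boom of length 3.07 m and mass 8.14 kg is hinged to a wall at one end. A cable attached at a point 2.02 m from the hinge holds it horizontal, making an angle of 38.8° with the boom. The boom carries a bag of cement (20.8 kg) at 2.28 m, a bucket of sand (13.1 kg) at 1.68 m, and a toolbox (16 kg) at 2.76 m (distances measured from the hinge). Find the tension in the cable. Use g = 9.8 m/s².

Taking torques about the hinge:
Beam weight: 8.14 × 9.8 = 79.77 N down at 1.535 m → arm 1.535 m, τ = 79.77 × 1.535 = 122.4 N·m clockwise.
Bag of cement: 20.8 × 9.8 = 203.8 N down at 2.28 m → arm 2.28 m, τ = 203.8 × 2.28 = 464.7 N·m clockwise.
Bucket of sand: 13.1 × 9.8 = 128.4 N down at 1.68 m → arm 1.68 m, τ = 128.4 × 1.68 = 215.7 N·m clockwise.
Toolbox: 16 × 9.8 = 156.8 N down at 2.76 m → arm 2.76 m, τ = 156.8 × 2.76 = 432.8 N·m clockwise.
Total clockwise load moment = 1236 N·m.
The cable tension T acts at 2.02 m; only its component perpendicular to the boom, T sinθ, produces torque. sin 38.8° = 0.6266.
Balancing moments: T × 2.02 × 0.6266 = 1236, giving T = 1236 / 1.266 = 976 N.

T ≈ 976 N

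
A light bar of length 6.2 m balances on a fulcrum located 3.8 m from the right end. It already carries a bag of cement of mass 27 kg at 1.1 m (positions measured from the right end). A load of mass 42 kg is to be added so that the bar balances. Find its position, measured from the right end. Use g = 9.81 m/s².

x ≈ 5.54 m from the right end

Sum moments about the fulcrum (at 3.8 m from the right end) (the support reaction has zero arm there).
Bag of cement: 27 × 9.81 = 264.9 N down at 1.1 m → arm 2.7 m, τ = 264.9 × 2.7 = 715.2 N·m clockwise.
Net moment of existing loads = 715.2 N·m clockwise.
The load weighs 42 × 9.81 = 412 N and must supply an equal counterclockwise moment, so its lever arm about the fulcrum is 715.2 / 412 = 1.74 m.
That puts it at 3.8 + 1.74 = 5.54 m from the right end.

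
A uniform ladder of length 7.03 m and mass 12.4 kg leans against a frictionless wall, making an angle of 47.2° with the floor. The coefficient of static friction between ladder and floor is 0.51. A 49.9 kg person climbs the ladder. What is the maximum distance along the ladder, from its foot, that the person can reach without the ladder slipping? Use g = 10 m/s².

Sum moments about the foot of the ladder (the floor normal and friction both act there and drop out).
Ladder weight 12.4×10 = 124 N acts at 3.515 m along the ladder; its horizontal arm is 3.515·cos47.2° = 2.388 m → τ = 296.1 N·m clockwise.
Person weight 49.9×10 = 499 N at distance d → arm d·cos47.2° → τ = 499·d·0.6794 clockwise.
Wall normal N at the top has arm L sinθ = 5.158 m counterclockwise, so Στ = 0 gives N·5.158 = 296.1 + 339·d.
ΣFy = 0 ⇒ N_floor = 623 N, so the maximum friction is μ_s·N_floor = 0.51×623 = 317.7 N. ΣFx = 0 ⇒ N_wall = f, so at the slipping point N = 317.7 N.
Substituting: 317.7×5.158 = 296.1 + 339·d ⇒ d = (1639 − 296.1) / 339 = 3.96 m.

d ≈ 3.96 m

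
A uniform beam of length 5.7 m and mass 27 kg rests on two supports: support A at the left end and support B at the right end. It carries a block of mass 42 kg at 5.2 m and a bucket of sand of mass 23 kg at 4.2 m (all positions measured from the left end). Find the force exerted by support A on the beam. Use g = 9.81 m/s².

R_A ≈ 228 N

About support B:
Beam weight: 27 × 9.81 = 264.9 N down at 2.85 m → arm 2.85 m, τ = 264.9 × 2.85 = 755 N·m counterclockwise.
Block: 42 × 9.81 = 412 N down at 5.2 m → arm 0.5 m, τ = 412 × 0.5 = 206 N·m counterclockwise.
Bucket of sand: 23 × 9.81 = 225.6 N down at 4.2 m → arm 1.5 m, τ = 225.6 × 1.5 = 338.4 N·m counterclockwise.
Net load moment about support B = 1299 N·m counterclockwise.
Reaction R at support A is upward at 0 m, arm 5.7 m → moment R × 5.7 clockwise.
Στ = 0 ⇒ R × 5.7 = 1299 ⇒ R = 228 N.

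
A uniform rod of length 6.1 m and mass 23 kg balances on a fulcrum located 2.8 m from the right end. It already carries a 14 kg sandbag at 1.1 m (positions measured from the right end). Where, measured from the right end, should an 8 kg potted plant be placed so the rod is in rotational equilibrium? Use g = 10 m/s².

x ≈ 5.06 m from the right end

About the fulcrum (at 2.8 m from the right end):
Beam weight: 23 × 10 = 230 N down at 3.05 m → arm 0.25 m, τ = 230 × 0.25 = 57.5 N·m counterclockwise.
Sandbag: 14 × 10 = 140 N down at 1.1 m → arm 1.7 m, τ = 140 × 1.7 = 238 N·m clockwise.
Net moment of existing loads = 180.5 N·m clockwise.
The potted plant weighs 8 × 10 = 80 N and must supply an equal counterclockwise moment, so its lever arm about the fulcrum is 180.5 / 80 = 2.26 m.
That puts it at 2.8 + 2.26 = 5.06 m from the right end.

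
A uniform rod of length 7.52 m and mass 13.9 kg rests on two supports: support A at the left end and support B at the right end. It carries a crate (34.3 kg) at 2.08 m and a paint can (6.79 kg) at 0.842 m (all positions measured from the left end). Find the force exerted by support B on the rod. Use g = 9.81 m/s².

Choose support A as the axis so its reaction then has zero moment arm.
Beam weight: 13.9 × 9.81 = 136.4 N down at 3.76 m → arm 3.76 m, τ = 136.4 × 3.76 = 512.9 N·m clockwise.
Crate: 34.3 × 9.81 = 336.5 N down at 2.08 m → arm 2.08 m, τ = 336.5 × 2.08 = 699.9 N·m clockwise.
Paint can: 6.79 × 9.81 = 66.61 N down at 0.842 m → arm 0.842 m, τ = 66.61 × 0.842 = 56.09 N·m clockwise.
Net load moment about support A = 1269 N·m clockwise.
Reaction R at support B is upward at 7.52 m, arm 7.52 m → moment R × 7.52 counterclockwise.
Balancing moments: R × 7.52 = 1269, giving R = 169 N.

R_B ≈ 169 N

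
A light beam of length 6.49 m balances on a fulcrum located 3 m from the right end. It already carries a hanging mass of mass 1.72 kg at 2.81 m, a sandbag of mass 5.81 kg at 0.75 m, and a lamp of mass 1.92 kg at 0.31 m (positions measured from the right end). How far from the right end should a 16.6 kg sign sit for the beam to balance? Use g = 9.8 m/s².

Sum moments about the fulcrum (at 3 m from the right end) (the support reaction has zero arm there).
Hanging mass: 1.72 × 9.8 = 16.86 N down at 2.81 m → arm 0.19 m, τ = 16.86 × 0.19 = 3.203 N·m clockwise.
Sandbag: 5.81 × 9.8 = 56.94 N down at 0.75 m → arm 2.25 m, τ = 56.94 × 2.25 = 128.1 N·m clockwise.
Lamp: 1.92 × 9.8 = 18.82 N down at 0.31 m → arm 2.69 m, τ = 18.82 × 2.69 = 50.63 N·m clockwise.
Net moment of existing loads = 181.9 N·m clockwise.
The sign weighs 16.6 × 9.8 = 162.7 N and must supply an equal counterclockwise moment, so its lever arm about the fulcrum is 181.9 / 162.7 = 1.12 m.
That puts it at 3 + 1.12 = 4.12 m from the right end.

x ≈ 4.12 m from the right end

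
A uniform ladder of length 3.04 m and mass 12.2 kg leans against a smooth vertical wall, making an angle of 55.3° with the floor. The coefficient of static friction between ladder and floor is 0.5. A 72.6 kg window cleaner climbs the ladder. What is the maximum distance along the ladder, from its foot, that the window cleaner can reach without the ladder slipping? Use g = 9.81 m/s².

d ≈ 2.31 m

Choose the foot of the ladder as the axis so the floor normal and friction both act there and drop out.
Ladder weight 12.2×9.81 = 119.7 N acts at 1.52 m along the ladder; its horizontal arm is 1.52·cos55.3° = 0.8653 m → τ = 103.6 N·m clockwise.
Window cleaner weight 72.6×9.81 = 712.2 N at distance d → arm d·cos55.3° → τ = 712.2·d·0.5693 clockwise.
Wall normal N at the top has arm L sinθ = 2.499 m counterclockwise, so Στ = 0 gives N·2.499 = 103.6 + 405.5·d.
ΣFy = 0 ⇒ N_floor = 831.9 N, so the maximum friction is μ_s·N_floor = 0.5×831.9 = 415.9 N. ΣFx = 0 ⇒ N_wall = f, so at the slipping point N = 415.9 N.
Substituting: 415.9×2.499 = 103.6 + 405.5·d ⇒ d = (1039 − 103.6) / 405.5 = 2.31 m.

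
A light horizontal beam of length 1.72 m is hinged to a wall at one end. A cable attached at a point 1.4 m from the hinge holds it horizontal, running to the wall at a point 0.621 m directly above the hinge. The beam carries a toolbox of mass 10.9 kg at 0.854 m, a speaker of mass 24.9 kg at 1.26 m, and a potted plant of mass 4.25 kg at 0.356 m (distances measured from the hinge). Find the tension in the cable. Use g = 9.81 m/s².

T ≈ 729 N

Sum moments about the hinge (the unknown hinge reaction has zero arm there).
Toolbox: 10.9 × 9.81 = 106.9 N down at 0.854 m → arm 0.854 m, τ = 106.9 × 0.854 = 91.29 N·m clockwise.
Speaker: 24.9 × 9.81 = 244.3 N down at 1.26 m → arm 1.26 m, τ = 244.3 × 1.26 = 307.8 N·m clockwise.
Potted plant: 4.25 × 9.81 = 41.69 N down at 0.356 m → arm 0.356 m, τ = 41.69 × 0.356 = 14.84 N·m clockwise.
Total clockwise load moment = 413.9 N·m.
The cable tension T acts at 1.4 m; only its component perpendicular to the beam, T sinθ, produces torque. sinθ = h/√(h²+d²) = 0.621/√(0.621²+1.4²) = 0.4055.
For rotational equilibrium, T × 1.4 × 0.4055 = 413.9, so T = 413.9 / 0.5677 = 729 N.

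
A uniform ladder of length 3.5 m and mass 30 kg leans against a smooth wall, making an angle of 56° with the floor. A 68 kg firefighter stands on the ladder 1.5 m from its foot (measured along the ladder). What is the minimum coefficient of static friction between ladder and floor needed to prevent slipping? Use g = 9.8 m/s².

μ_min ≈ 0.304

Take moments about the foot of the ladder.
Ladder weight 30×9.8 = 294 N acts at 1.75 m along the ladder; its horizontal arm is 1.75·cos56° = 0.9786 m → τ = 287.7 N·m clockwise.
Firefighter: 68×9.8 = 666.4 N at 1.5 m → arm 0.8388 m → τ = 559 N·m clockwise.
Wall normal N acts horizontally at the top; its moment arm is the height L sinθ = 3.5·sin56° = 2.902 m, counterclockwise.
Balancing moments: N × 2.902 = 846.7, giving N = 291.8 N.
ΣFx = 0 ⇒ f = N_wall = 291.8 N. ΣFy = 0 ⇒ N_floor = 960.4 N.
μ_min = f / N_floor = 291.8 / 960.4 = 0.304.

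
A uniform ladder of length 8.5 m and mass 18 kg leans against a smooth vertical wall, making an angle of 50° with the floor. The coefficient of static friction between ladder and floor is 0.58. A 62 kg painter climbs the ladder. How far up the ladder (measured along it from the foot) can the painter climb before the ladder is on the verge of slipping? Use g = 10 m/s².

d ≈ 6.35 m

Taking torques about the foot of the ladder:
Ladder weight 18×10 = 180 N acts at 4.25 m along the ladder; its horizontal arm is 4.25·cos50° = 2.732 m → τ = 491.8 N·m clockwise.
Painter weight 62×10 = 620 N at distance d → arm d·cos50° → τ = 620·d·0.6428 clockwise.
Wall normal N at the top has arm L sinθ = 6.511 m counterclockwise, so Στ = 0 gives N·6.511 = 491.8 + 398.5·d.
ΣFy = 0 ⇒ N_floor = 800 N, so the maximum friction is μ_s·N_floor = 0.58×800 = 464 N. ΣFx = 0 ⇒ N_wall = f, so at the slipping point N = 464 N.
Substituting: 464×6.511 = 491.8 + 398.5·d ⇒ d = (3021 − 491.8) / 398.5 = 6.35 m.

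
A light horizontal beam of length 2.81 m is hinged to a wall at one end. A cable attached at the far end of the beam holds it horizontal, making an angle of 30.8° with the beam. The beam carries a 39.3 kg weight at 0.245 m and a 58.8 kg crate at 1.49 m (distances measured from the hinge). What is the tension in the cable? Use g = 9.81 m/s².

T ≈ 663 N

Sum moments about the hinge (the unknown hinge reaction has zero arm there).
Weight: 39.3 × 9.81 = 385.5 N down at 0.245 m → arm 0.245 m, τ = 385.5 × 0.245 = 94.45 N·m clockwise.
Crate: 58.8 × 9.81 = 576.8 N down at 1.49 m → arm 1.49 m, τ = 576.8 × 1.49 = 859.4 N·m clockwise.
Total clockwise load moment = 953.9 N·m.
The cable tension T acts at 2.81 m; only its component perpendicular to the beam, T sinθ, produces torque. sin 30.8° = 0.512.
Στ = 0 ⇒ T × 2.81 × 0.512 = 953.9 ⇒ T = 953.9 / 1.439 = 663 N.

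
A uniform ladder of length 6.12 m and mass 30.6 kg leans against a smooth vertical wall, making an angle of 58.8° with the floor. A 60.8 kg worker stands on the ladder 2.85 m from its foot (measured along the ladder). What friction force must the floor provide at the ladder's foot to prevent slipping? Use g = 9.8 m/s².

f ≈ 259 N

Choose the foot of the ladder as the axis so the floor normal and friction both act there and drop out.
Ladder weight 30.6×9.8 = 299.9 N acts at 3.06 m along the ladder; its horizontal arm is 3.06·cos58.8° = 1.585 m → τ = 475.3 N·m clockwise.
Worker: 60.8×9.8 = 595.8 N at 2.85 m → arm 1.476 m → τ = 879.4 N·m clockwise.
Wall normal N acts horizontally at the top; its moment arm is the height L sinθ = 6.12·sin58.8° = 5.235 m, counterclockwise.
Στ = 0 ⇒ N × 5.235 = 1355 ⇒ N = 259 N.
ΣFx = 0: friction at the foot balances the wall's push, so f = N_wall = 259 N.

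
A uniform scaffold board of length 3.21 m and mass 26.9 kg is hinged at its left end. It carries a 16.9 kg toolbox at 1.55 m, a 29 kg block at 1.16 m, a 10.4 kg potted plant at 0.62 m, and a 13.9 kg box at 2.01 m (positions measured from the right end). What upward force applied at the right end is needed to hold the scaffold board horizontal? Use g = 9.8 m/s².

F ≈ 532 N

Sum moments about the left end (the unknown pivot reaction has zero arm there).
Beam weight: 26.9 × 9.8 = 263.6 N down at 1.605 m → arm 1.605 m, τ = 263.6 × 1.605 = 423.1 N·m clockwise.
Toolbox: 16.9 × 9.8 = 165.6 N down at 1.55 m → arm 1.66 m, τ = 165.6 × 1.66 = 274.9 N·m clockwise.
Block: 29 × 9.8 = 284.2 N down at 1.16 m → arm 2.05 m, τ = 284.2 × 2.05 = 582.6 N·m clockwise.
Potted plant: 10.4 × 9.8 = 101.9 N down at 0.62 m → arm 2.59 m, τ = 101.9 × 2.59 = 263.9 N·m clockwise.
Box: 13.9 × 9.8 = 136.2 N down at 2.01 m → arm 1.2 m, τ = 136.2 × 1.2 = 163.4 N·m clockwise.
Net moment of the loads = 1708 N·m clockwise.
The upward force F acts at the right end, arm 3.21 m, giving F × 3.21 counterclockwise.
Setting net torque to zero: F × 3.21 = 1708 → F = 1708 / 3.21 = 532 N.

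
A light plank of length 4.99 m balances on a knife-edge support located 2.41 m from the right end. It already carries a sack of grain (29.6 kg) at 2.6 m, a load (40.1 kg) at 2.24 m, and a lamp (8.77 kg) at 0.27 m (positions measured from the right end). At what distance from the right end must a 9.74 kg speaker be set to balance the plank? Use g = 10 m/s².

x ≈ 4.46 m from the right end

Taking torques about the knife-edge support (at 2.41 m from the right end):
Sack of grain: 29.6 × 10 = 296 N down at 2.6 m → arm 0.19 m, τ = 296 × 0.19 = 56.24 N·m counterclockwise.
Load: 40.1 × 10 = 401 N down at 2.24 m → arm 0.17 m, τ = 401 × 0.17 = 68.17 N·m clockwise.
Lamp: 8.77 × 10 = 87.7 N down at 0.27 m → arm 2.14 m, τ = 87.7 × 2.14 = 187.7 N·m clockwise.
Net moment of existing loads = 199.6 N·m clockwise.
The speaker weighs 9.74 × 10 = 97.4 N and must supply an equal counterclockwise moment, so its lever arm about the knife-edge support is 199.6 / 97.4 = 2.05 m.
That puts it at 2.41 + 2.05 = 4.46 m from the right end.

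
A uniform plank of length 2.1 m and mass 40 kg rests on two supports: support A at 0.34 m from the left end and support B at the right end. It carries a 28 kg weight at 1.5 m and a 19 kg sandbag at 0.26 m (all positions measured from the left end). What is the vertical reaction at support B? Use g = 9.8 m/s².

R_B ≈ 331 N

Taking torques about support A:
Beam weight: 40 × 9.8 = 392 N down at 1.05 m → arm 0.71 m, τ = 392 × 0.71 = 278.3 N·m clockwise.
Weight: 28 × 9.8 = 274.4 N down at 1.5 m → arm 1.16 m, τ = 274.4 × 1.16 = 318.3 N·m clockwise.
Sandbag: 19 × 9.8 = 186.2 N down at 0.26 m → arm 0.08 m, τ = 186.2 × 0.08 = 14.9 N·m counterclockwise.
Net load moment about support A = 581.7 N·m clockwise.
Reaction R at support B is upward at 2.1 m, arm 1.76 m → moment R × 1.76 counterclockwise.
Στ = 0 ⇒ R × 1.76 = 581.7 ⇒ R = 331 N.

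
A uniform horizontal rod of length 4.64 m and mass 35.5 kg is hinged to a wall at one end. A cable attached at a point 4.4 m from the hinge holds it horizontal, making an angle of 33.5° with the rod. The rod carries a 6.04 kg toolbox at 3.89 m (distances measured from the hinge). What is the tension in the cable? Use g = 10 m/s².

About the hinge:
Beam weight: 35.5 × 10 = 355 N down at 2.32 m → arm 2.32 m, τ = 355 × 2.32 = 823.6 N·m clockwise.
Toolbox: 6.04 × 10 = 60.4 N down at 3.89 m → arm 3.89 m, τ = 60.4 × 3.89 = 235 N·m clockwise.
Total clockwise load moment = 1059 N·m.
The cable tension T acts at 4.4 m; only its component perpendicular to the rod, T sinθ, produces torque. sin 33.5° = 0.5519.
Στ = 0 ⇒ T × 4.4 × 0.5519 = 1059 ⇒ T = 1059 / 2.428 = 436 N.

T ≈ 436 N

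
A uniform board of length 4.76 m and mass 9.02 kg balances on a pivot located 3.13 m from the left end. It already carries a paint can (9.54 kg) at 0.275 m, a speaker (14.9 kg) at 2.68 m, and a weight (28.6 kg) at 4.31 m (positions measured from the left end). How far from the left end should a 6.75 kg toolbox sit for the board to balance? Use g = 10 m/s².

Sum moments about the pivot (at 3.13 m from the left end) (the support reaction has zero arm there).
Beam weight: 9.02 × 10 = 90.2 N down at 2.38 m → arm 0.75 m, τ = 90.2 × 0.75 = 67.65 N·m counterclockwise.
Paint can: 9.54 × 10 = 95.4 N down at 0.275 m → arm 2.855 m, τ = 95.4 × 2.855 = 272.4 N·m counterclockwise.
Speaker: 14.9 × 10 = 149 N down at 2.68 m → arm 0.45 m, τ = 149 × 0.45 = 67.05 N·m counterclockwise.
Weight: 28.6 × 10 = 286 N down at 4.31 m → arm 1.18 m, τ = 286 × 1.18 = 337.5 N·m clockwise.
Net moment of existing loads = 69.6 N·m counterclockwise.
The toolbox weighs 6.75 × 10 = 67.5 N and must supply an equal clockwise moment, so its lever arm about the pivot is 69.6 / 67.5 = 1.03 m.
That puts it at 3.13 + 1.03 = 4.16 m from the left end.

x ≈ 4.16 m from the left end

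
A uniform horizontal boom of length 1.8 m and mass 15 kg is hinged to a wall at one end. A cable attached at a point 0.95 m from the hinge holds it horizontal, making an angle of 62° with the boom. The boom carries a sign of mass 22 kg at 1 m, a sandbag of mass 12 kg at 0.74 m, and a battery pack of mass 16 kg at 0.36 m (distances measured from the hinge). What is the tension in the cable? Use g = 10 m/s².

Sum moments about the hinge (the unknown hinge reaction has zero arm there).
Beam weight: 15 × 10 = 150 N down at 0.9 m → arm 0.9 m, τ = 150 × 0.9 = 135 N·m clockwise.
Sign: 22 × 10 = 220 N down at 1 m → arm 1 m, τ = 220 × 1 = 220 N·m clockwise.
Sandbag: 12 × 10 = 120 N down at 0.74 m → arm 0.74 m, τ = 120 × 0.74 = 88.8 N·m clockwise.
Battery pack: 16 × 10 = 160 N down at 0.36 m → arm 0.36 m, τ = 160 × 0.36 = 57.6 N·m clockwise.
Total clockwise load moment = 501.4 N·m.
The cable tension T acts at 0.95 m; only its component perpendicular to the boom, T sinθ, produces torque. sin 62° = 0.8829.
For rotational equilibrium, T × 0.95 × 0.8829 = 501.4, so T = 501.4 / 0.8388 = 598 N.

T ≈ 598 N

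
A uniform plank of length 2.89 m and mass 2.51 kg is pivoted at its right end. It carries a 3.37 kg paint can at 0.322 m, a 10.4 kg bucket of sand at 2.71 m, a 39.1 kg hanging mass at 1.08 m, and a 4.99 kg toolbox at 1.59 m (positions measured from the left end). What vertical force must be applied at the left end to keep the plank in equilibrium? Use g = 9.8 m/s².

F ≈ 310 N

About the right end:
Beam weight: 2.51 × 9.8 = 24.6 N down at 1.445 m → arm 1.445 m, τ = 24.6 × 1.445 = 35.55 N·m counterclockwise.
Paint can: 3.37 × 9.8 = 33.03 N down at 0.322 m → arm 2.568 m, τ = 33.03 × 2.568 = 84.82 N·m counterclockwise.
Bucket of sand: 10.4 × 9.8 = 101.9 N down at 2.71 m → arm 0.18 m, τ = 101.9 × 0.18 = 18.34 N·m counterclockwise.
Hanging mass: 39.1 × 9.8 = 383.2 N down at 1.08 m → arm 1.81 m, τ = 383.2 × 1.81 = 693.6 N·m counterclockwise.
Toolbox: 4.99 × 9.8 = 48.9 N down at 1.59 m → arm 1.3 m, τ = 48.9 × 1.3 = 63.57 N·m counterclockwise.
Net moment of the loads = 895.9 N·m counterclockwise.
The upward force F acts at the left end, arm 2.89 m, giving F × 2.89 clockwise.
Balancing moments: F × 2.89 = 895.9, giving F = 895.9 / 2.89 = 310 N.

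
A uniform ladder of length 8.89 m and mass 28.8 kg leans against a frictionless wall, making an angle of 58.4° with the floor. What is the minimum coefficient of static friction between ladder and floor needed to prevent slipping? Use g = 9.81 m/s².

μ_min ≈ 0.308

Taking torques about the foot of the ladder:
Ladder weight 28.8×9.81 = 282.5 N acts at 4.445 m along the ladder; its horizontal arm is 4.445·cos58.4° = 2.329 m → τ = 657.9 N·m clockwise.
Wall normal N acts horizontally at the top; its moment arm is the height L sinθ = 8.89·sin58.4° = 7.572 m, counterclockwise.
Στ = 0 ⇒ N × 7.572 = 657.9 ⇒ N = 86.89 N.
ΣFx = 0 ⇒ f = N_wall = 86.89 N. ΣFy = 0 ⇒ N_floor = 282.5 N.
μ_min = f / N_floor = 86.89 / 282.5 = 0.308.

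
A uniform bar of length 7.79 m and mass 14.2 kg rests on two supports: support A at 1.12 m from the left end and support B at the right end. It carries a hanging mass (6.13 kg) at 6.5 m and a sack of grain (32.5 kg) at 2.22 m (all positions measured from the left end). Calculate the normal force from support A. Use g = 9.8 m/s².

Take moments about support B.
Beam weight: 14.2 × 9.8 = 139.2 N down at 3.895 m → arm 3.895 m, τ = 139.2 × 3.895 = 542.2 N·m counterclockwise.
Hanging mass: 6.13 × 9.8 = 60.07 N down at 6.5 m → arm 1.29 m, τ = 60.07 × 1.29 = 77.49 N·m counterclockwise.
Sack of grain: 32.5 × 9.8 = 318.5 N down at 2.22 m → arm 5.57 m, τ = 318.5 × 5.57 = 1774 N·m counterclockwise.
Net load moment about support B = 2394 N·m counterclockwise.
Reaction R at support A is upward at 1.12 m, arm 6.67 m → moment R × 6.67 clockwise.
Setting net torque to zero: R × 6.67 = 2394 → R = 359 N.

R_A ≈ 359 N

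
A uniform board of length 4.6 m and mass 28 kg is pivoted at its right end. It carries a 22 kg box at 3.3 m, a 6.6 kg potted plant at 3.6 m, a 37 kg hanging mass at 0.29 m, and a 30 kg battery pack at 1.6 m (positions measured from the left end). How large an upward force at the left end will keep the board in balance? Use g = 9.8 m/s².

F ≈ 744 N

Sum moments about the right end (the unknown pivot reaction has zero arm there).
Beam weight: 28 × 9.8 = 274.4 N down at 2.3 m → arm 2.3 m, τ = 274.4 × 2.3 = 631.1 N·m counterclockwise.
Box: 22 × 9.8 = 215.6 N down at 3.3 m → arm 1.3 m, τ = 215.6 × 1.3 = 280.3 N·m counterclockwise.
Potted plant: 6.6 × 9.8 = 64.68 N down at 3.6 m → arm 1 m, τ = 64.68 × 1 = 64.68 N·m counterclockwise.
Hanging mass: 37 × 9.8 = 362.6 N down at 0.29 m → arm 4.31 m, τ = 362.6 × 4.31 = 1563 N·m counterclockwise.
Battery pack: 30 × 9.8 = 294 N down at 1.6 m → arm 3 m, τ = 294 × 3 = 882 N·m counterclockwise.
Net moment of the loads = 3421 N·m counterclockwise.
The upward force F acts at the left end, arm 4.6 m, giving F × 4.6 clockwise.
Balancing moments: F × 4.6 = 3421, giving F = 3421 / 4.6 = 744 N.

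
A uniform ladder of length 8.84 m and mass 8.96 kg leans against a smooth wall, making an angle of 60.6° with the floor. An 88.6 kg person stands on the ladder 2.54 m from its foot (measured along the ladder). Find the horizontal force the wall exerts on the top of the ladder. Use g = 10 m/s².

N_wall ≈ 169 N

Choose the foot of the ladder as the axis so the floor normal and friction both act there and drop out.
Ladder weight 8.96×10 = 89.6 N acts at 4.42 m along the ladder; its horizontal arm is 4.42·cos60.6° = 2.17 m → τ = 194.4 N·m clockwise.
Person: 88.6×10 = 886 N at 2.54 m → arm 1.247 m → τ = 1105 N·m clockwise.
Wall normal N acts horizontally at the top; its moment arm is the height L sinθ = 8.84·sin60.6° = 7.702 m, counterclockwise.
Balancing moments: N × 7.702 = 1299, giving N = 169 N.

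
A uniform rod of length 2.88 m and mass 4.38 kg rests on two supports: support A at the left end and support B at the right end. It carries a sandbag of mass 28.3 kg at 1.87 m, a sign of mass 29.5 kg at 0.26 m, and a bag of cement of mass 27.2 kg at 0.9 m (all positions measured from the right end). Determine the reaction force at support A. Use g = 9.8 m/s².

R_A ≈ 311 N

About support B:
Beam weight: 4.38 × 9.8 = 42.92 N down at 1.44 m → arm 1.44 m, τ = 42.92 × 1.44 = 61.8 N·m counterclockwise.
Sandbag: 28.3 × 9.8 = 277.3 N down at 1.87 m → arm 1.87 m, τ = 277.3 × 1.87 = 518.6 N·m counterclockwise.
Sign: 29.5 × 9.8 = 289.1 N down at 0.26 m → arm 0.26 m, τ = 289.1 × 0.26 = 75.17 N·m counterclockwise.
Bag of cement: 27.2 × 9.8 = 266.6 N down at 0.9 m → arm 0.9 m, τ = 266.6 × 0.9 = 239.9 N·m counterclockwise.
Net load moment about support B = 895.5 N·m counterclockwise.
Reaction R at support A is upward at 2.88 m, arm 2.88 m → moment R × 2.88 clockwise.
For rotational equilibrium, R × 2.88 = 895.5, so R = 311 N.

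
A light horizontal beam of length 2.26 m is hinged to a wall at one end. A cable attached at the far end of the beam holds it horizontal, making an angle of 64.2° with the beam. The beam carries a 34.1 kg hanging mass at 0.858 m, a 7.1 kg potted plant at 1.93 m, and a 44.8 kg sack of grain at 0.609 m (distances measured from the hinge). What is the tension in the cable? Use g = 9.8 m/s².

T ≈ 338 N

Take moments about the hinge.
Hanging mass: 34.1 × 9.8 = 334.2 N down at 0.858 m → arm 0.858 m, τ = 334.2 × 0.858 = 286.7 N·m clockwise.
Potted plant: 7.1 × 9.8 = 69.58 N down at 1.93 m → arm 1.93 m, τ = 69.58 × 1.93 = 134.3 N·m clockwise.
Sack of grain: 44.8 × 9.8 = 439 N down at 0.609 m → arm 0.609 m, τ = 439 × 0.609 = 267.4 N·m clockwise.
Total clockwise load moment = 688.4 N·m.
The cable tension T acts at 2.26 m; only its component perpendicular to the beam, T sinθ, produces torque. sin 64.2° = 0.9003.
Setting net torque to zero: T × 2.26 × 0.9003 = 688.4 → T = 688.4 / 2.035 = 338 N.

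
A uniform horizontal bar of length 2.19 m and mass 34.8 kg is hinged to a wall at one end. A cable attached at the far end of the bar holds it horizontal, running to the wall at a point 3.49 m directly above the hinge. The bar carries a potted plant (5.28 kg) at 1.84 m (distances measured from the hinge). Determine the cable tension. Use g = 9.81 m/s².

About the hinge:
Beam weight: 34.8 × 9.81 = 341.4 N down at 1.095 m → arm 1.095 m, τ = 341.4 × 1.095 = 373.8 N·m clockwise.
Potted plant: 5.28 × 9.81 = 51.8 N down at 1.84 m → arm 1.84 m, τ = 51.8 × 1.84 = 95.31 N·m clockwise.
Total clockwise load moment = 469.1 N·m.
The cable tension T acts at 2.19 m; only its component perpendicular to the bar, T sinθ, produces torque. sinθ = h/√(h²+d²) = 3.49/√(3.49²+2.19²) = 0.847.
For rotational equilibrium, T × 2.19 × 0.847 = 469.1, so T = 469.1 / 1.855 = 253 N.

T ≈ 253 N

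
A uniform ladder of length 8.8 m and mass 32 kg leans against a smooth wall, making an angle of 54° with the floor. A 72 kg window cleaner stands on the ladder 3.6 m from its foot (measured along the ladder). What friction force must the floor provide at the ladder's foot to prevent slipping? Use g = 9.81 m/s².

About the foot of the ladder:
Ladder weight 32×9.81 = 313.9 N acts at 4.4 m along the ladder; its horizontal arm is 4.4·cos54° = 2.586 m → τ = 811.7 N·m clockwise.
Window cleaner: 72×9.81 = 706.3 N at 3.6 m → arm 2.116 m → τ = 1495 N·m clockwise.
Wall normal N acts horizontally at the top; its moment arm is the height L sinθ = 8.8·sin54° = 7.119 m, counterclockwise.
Στ = 0 ⇒ N × 7.119 = 2307 ⇒ N = 324 N.
ΣFx = 0: friction at the foot balances the wall's push, so f = N_wall = 324 N.

f ≈ 324 N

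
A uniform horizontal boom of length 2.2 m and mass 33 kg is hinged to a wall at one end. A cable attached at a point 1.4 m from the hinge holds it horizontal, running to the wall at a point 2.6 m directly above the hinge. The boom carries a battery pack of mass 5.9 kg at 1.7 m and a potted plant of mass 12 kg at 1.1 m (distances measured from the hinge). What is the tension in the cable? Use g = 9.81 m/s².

Choose the hinge as the axis so the unknown hinge reaction has zero arm there.
Beam weight: 33 × 9.81 = 323.7 N down at 1.1 m → arm 1.1 m, τ = 323.7 × 1.1 = 356.1 N·m clockwise.
Battery pack: 5.9 × 9.81 = 57.88 N down at 1.7 m → arm 1.7 m, τ = 57.88 × 1.7 = 98.4 N·m clockwise.
Potted plant: 12 × 9.81 = 117.7 N down at 1.1 m → arm 1.1 m, τ = 117.7 × 1.1 = 129.5 N·m clockwise.
Total clockwise load moment = 584 N·m.
The cable tension T acts at 1.4 m; only its component perpendicular to the boom, T sinθ, produces torque. sinθ = h/√(h²+d²) = 2.6/√(2.6²+1.4²) = 0.8805.
Στ = 0 ⇒ T × 1.4 × 0.8805 = 584 ⇒ T = 584 / 1.233 = 474 N.

T ≈ 474 N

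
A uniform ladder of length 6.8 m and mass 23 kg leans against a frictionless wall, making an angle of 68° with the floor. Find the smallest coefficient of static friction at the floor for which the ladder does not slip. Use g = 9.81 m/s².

μ_min ≈ 0.202

Take moments about the foot of the ladder.
Ladder weight 23×9.81 = 225.6 N acts at 3.4 m along the ladder; its horizontal arm is 3.4·cos68° = 1.274 m → τ = 287.4 N·m clockwise.
Wall normal N acts horizontally at the top; its moment arm is the height L sinθ = 6.8·sin68° = 6.305 m, counterclockwise.
Στ = 0 ⇒ N × 6.305 = 287.4 ⇒ N = 45.58 N.
ΣFx = 0 ⇒ f = N_wall = 45.58 N. ΣFy = 0 ⇒ N_floor = 225.6 N.
μ_min = f / N_floor = 45.58 / 225.6 = 0.202.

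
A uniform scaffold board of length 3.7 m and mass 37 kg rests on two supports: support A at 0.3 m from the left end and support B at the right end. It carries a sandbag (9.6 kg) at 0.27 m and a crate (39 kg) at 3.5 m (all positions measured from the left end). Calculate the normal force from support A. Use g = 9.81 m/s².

Choose support B as the axis so its reaction then has zero moment arm.
Beam weight: 37 × 9.81 = 363 N down at 1.85 m → arm 1.85 m, τ = 363 × 1.85 = 671.6 N·m counterclockwise.
Sandbag: 9.6 × 9.81 = 94.18 N down at 0.27 m → arm 3.43 m, τ = 94.18 × 3.43 = 323 N·m counterclockwise.
Crate: 39 × 9.81 = 382.6 N down at 3.5 m → arm 0.2 m, τ = 382.6 × 0.2 = 76.52 N·m counterclockwise.
Net load moment about support B = 1071 N·m counterclockwise.
Reaction R at support A is upward at 0.3 m, arm 3.4 m → moment R × 3.4 clockwise.
Setting net torque to zero: R × 3.4 = 1071 → R = 315 N.

R_A ≈ 315 N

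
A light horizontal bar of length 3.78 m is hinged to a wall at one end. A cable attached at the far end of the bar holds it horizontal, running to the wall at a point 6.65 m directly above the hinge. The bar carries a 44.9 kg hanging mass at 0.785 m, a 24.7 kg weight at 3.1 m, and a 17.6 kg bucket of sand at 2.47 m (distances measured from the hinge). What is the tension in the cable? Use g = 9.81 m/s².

Choose the hinge as the axis so the unknown hinge reaction has zero arm there.
Hanging mass: 44.9 × 9.81 = 440.5 N down at 0.785 m → arm 0.785 m, τ = 440.5 × 0.785 = 345.8 N·m clockwise.
Weight: 24.7 × 9.81 = 242.3 N down at 3.1 m → arm 3.1 m, τ = 242.3 × 3.1 = 751.1 N·m clockwise.
Bucket of sand: 17.6 × 9.81 = 172.7 N down at 2.47 m → arm 2.47 m, τ = 172.7 × 2.47 = 426.6 N·m clockwise.
Total clockwise load moment = 1524 N·m.
The cable tension T acts at 3.78 m; only its component perpendicular to the bar, T sinθ, produces torque. sinθ = h/√(h²+d²) = 6.65/√(6.65²+3.78²) = 0.8694.
Setting net torque to zero: T × 3.78 × 0.8694 = 1524 → T = 1524 / 3.286 = 464 N.

T ≈ 464 N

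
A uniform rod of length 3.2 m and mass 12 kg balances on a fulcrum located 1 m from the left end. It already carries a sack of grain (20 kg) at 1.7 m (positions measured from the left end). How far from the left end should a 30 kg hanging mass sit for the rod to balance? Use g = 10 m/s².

x ≈ 0.293 m from the left end

Sum moments about the fulcrum (at 1 m from the left end) (the support reaction has zero arm there).
Beam weight: 12 × 10 = 120 N down at 1.6 m → arm 0.6 m, τ = 120 × 0.6 = 72 N·m clockwise.
Sack of grain: 20 × 10 = 200 N down at 1.7 m → arm 0.7 m, τ = 200 × 0.7 = 140 N·m clockwise.
Net moment of existing loads = 212 N·m clockwise.
The hanging mass weighs 30 × 10 = 300 N and must supply an equal counterclockwise moment, so its lever arm about the fulcrum is 212 / 300 = 0.707 m.
That puts it at 1 − 0.707 = 0.293 m from the left end.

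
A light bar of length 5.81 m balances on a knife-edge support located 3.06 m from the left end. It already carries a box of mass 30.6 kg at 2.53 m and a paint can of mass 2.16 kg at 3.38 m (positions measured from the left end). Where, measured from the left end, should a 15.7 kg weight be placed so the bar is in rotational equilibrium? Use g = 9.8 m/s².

x ≈ 4.05 m from the left end

Taking torques about the knife-edge support (at 3.06 m from the left end):
Box: 30.6 × 9.8 = 299.9 N down at 2.53 m → arm 0.53 m, τ = 299.9 × 0.53 = 158.9 N·m counterclockwise.
Paint can: 2.16 × 9.8 = 21.17 N down at 3.38 m → arm 0.32 m, τ = 21.17 × 0.32 = 6.774 N·m clockwise.
Net moment of existing loads = 152.1 N·m counterclockwise.
The weight weighs 15.7 × 9.8 = 153.9 N and must supply an equal clockwise moment, so its lever arm about the knife-edge support is 152.1 / 153.9 = 0.988 m.
That puts it at 3.06 + 0.988 = 4.05 m from the left end.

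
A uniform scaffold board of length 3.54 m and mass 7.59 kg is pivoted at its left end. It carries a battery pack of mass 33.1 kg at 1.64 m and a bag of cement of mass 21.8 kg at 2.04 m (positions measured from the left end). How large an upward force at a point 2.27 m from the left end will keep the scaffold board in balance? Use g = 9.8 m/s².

Choose the left end as the axis so the unknown pivot reaction has zero arm there.
Beam weight: 7.59 × 9.8 = 74.38 N down at 1.77 m → arm 1.77 m, τ = 74.38 × 1.77 = 131.7 N·m clockwise.
Battery pack: 33.1 × 9.8 = 324.4 N down at 1.64 m → arm 1.64 m, τ = 324.4 × 1.64 = 532 N·m clockwise.
Bag of cement: 21.8 × 9.8 = 213.6 N down at 2.04 m → arm 2.04 m, τ = 213.6 × 2.04 = 435.7 N·m clockwise.
Net moment of the loads = 1099 N·m clockwise.
The upward force F acts at a point 2.27 m from the left end, arm 2.27 m, giving F × 2.27 counterclockwise.
Balancing moments: F × 2.27 = 1099, giving F = 1099 / 2.27 = 484 N.

F ≈ 484 N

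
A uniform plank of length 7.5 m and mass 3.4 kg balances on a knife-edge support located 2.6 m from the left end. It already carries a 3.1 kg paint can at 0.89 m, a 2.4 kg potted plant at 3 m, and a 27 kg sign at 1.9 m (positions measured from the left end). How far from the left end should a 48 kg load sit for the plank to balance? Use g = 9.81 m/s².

x ≈ 3 m from the left end

About the knife-edge support (at 2.6 m from the left end):
Beam weight: 3.4 × 9.81 = 33.35 N down at 3.75 m → arm 1.15 m, τ = 33.35 × 1.15 = 38.35 N·m clockwise.
Paint can: 3.1 × 9.81 = 30.41 N down at 0.89 m → arm 1.71 m, τ = 30.41 × 1.71 = 52 N·m counterclockwise.
Potted plant: 2.4 × 9.81 = 23.54 N down at 3 m → arm 0.4 m, τ = 23.54 × 0.4 = 9.416 N·m clockwise.
Sign: 27 × 9.81 = 264.9 N down at 1.9 m → arm 0.7 m, τ = 264.9 × 0.7 = 185.4 N·m counterclockwise.
Net moment of existing loads = 189.6 N·m counterclockwise.
The load weighs 48 × 9.81 = 470.9 N and must supply an equal clockwise moment, so its lever arm about the knife-edge support is 189.6 / 470.9 = 0.403 m.
That puts it at 2.6 + 0.403 = 3 m from the left end.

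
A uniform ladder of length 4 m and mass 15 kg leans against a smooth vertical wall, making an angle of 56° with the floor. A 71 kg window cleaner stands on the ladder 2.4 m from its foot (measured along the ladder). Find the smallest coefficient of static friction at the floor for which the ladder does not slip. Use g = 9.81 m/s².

About the foot of the ladder:
Ladder weight 15×9.81 = 147.2 N acts at 2 m along the ladder; its horizontal arm is 2·cos56° = 1.118 m → τ = 164.6 N·m clockwise.
Window cleaner: 71×9.81 = 696.5 N at 2.4 m → arm 1.342 m → τ = 934.7 N·m clockwise.
Wall normal N acts horizontally at the top; its moment arm is the height L sinθ = 4·sin56° = 3.316 m, counterclockwise.
Balancing moments: N × 3.316 = 1099, giving N = 331.4 N.
ΣFx = 0 ⇒ f = N_wall = 331.4 N. ΣFy = 0 ⇒ N_floor = 843.7 N.
μ_min = f / N_floor = 331.4 / 843.7 = 0.393.

μ_min ≈ 0.393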